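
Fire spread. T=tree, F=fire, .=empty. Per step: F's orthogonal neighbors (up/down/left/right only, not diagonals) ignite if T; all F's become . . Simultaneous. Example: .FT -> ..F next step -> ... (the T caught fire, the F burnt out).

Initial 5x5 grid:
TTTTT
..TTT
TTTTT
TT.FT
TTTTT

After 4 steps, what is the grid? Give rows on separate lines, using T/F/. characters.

Step 1: 3 trees catch fire, 1 burn out
  TTTTT
  ..TTT
  TTTFT
  TT..F
  TTTFT
Step 2: 5 trees catch fire, 3 burn out
  TTTTT
  ..TFT
  TTF.F
  TT...
  TTF.F
Step 3: 5 trees catch fire, 5 burn out
  TTTFT
  ..F.F
  TF...
  TT...
  TF...
Step 4: 5 trees catch fire, 5 burn out
  TTF.F
  .....
  F....
  TF...
  F....

TTF.F
.....
F....
TF...
F....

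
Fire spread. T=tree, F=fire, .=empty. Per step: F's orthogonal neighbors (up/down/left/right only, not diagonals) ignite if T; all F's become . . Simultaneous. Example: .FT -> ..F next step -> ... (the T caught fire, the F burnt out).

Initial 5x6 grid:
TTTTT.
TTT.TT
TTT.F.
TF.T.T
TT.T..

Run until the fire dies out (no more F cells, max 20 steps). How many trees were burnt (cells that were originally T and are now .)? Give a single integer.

Step 1: +4 fires, +2 burnt (F count now 4)
Step 2: +6 fires, +4 burnt (F count now 6)
Step 3: +4 fires, +6 burnt (F count now 4)
Step 4: +2 fires, +4 burnt (F count now 2)
Step 5: +0 fires, +2 burnt (F count now 0)
Fire out after step 5
Initially T: 19, now '.': 27
Total burnt (originally-T cells now '.'): 16

Answer: 16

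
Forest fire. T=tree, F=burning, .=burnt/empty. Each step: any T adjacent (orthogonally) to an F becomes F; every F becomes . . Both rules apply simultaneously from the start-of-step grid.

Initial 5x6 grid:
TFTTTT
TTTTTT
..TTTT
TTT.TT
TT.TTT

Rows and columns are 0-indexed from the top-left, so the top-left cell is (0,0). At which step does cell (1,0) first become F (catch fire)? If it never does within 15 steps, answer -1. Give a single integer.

Step 1: cell (1,0)='T' (+3 fires, +1 burnt)
Step 2: cell (1,0)='F' (+3 fires, +3 burnt)
  -> target ignites at step 2
Step 3: cell (1,0)='.' (+3 fires, +3 burnt)
Step 4: cell (1,0)='.' (+4 fires, +3 burnt)
Step 5: cell (1,0)='.' (+3 fires, +4 burnt)
Step 6: cell (1,0)='.' (+4 fires, +3 burnt)
Step 7: cell (1,0)='.' (+3 fires, +4 burnt)
Step 8: cell (1,0)='.' (+2 fires, +3 burnt)
Step 9: cell (1,0)='.' (+0 fires, +2 burnt)
  fire out at step 9

2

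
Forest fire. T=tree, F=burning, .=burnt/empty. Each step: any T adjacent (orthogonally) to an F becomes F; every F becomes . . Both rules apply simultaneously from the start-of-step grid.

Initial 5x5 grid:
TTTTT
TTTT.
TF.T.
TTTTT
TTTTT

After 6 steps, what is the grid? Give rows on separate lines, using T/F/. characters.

Step 1: 3 trees catch fire, 1 burn out
  TTTTT
  TFTT.
  F..T.
  TFTTT
  TTTTT
Step 2: 6 trees catch fire, 3 burn out
  TFTTT
  F.FT.
  ...T.
  F.FTT
  TFTTT
Step 3: 6 trees catch fire, 6 burn out
  F.FTT
  ...F.
  ...T.
  ...FT
  F.FTT
Step 4: 4 trees catch fire, 6 burn out
  ...FT
  .....
  ...F.
  ....F
  ...FT
Step 5: 2 trees catch fire, 4 burn out
  ....F
  .....
  .....
  .....
  ....F
Step 6: 0 trees catch fire, 2 burn out
  .....
  .....
  .....
  .....
  .....

.....
.....
.....
.....
.....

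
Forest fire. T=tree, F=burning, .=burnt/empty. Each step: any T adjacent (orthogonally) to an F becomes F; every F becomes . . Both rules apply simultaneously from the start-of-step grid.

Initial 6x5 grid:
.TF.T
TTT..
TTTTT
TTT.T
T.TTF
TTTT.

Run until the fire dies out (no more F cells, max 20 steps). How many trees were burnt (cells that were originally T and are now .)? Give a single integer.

Step 1: +4 fires, +2 burnt (F count now 4)
Step 2: +5 fires, +4 burnt (F count now 5)
Step 3: +5 fires, +5 burnt (F count now 5)
Step 4: +3 fires, +5 burnt (F count now 3)
Step 5: +2 fires, +3 burnt (F count now 2)
Step 6: +1 fires, +2 burnt (F count now 1)
Step 7: +0 fires, +1 burnt (F count now 0)
Fire out after step 7
Initially T: 21, now '.': 29
Total burnt (originally-T cells now '.'): 20

Answer: 20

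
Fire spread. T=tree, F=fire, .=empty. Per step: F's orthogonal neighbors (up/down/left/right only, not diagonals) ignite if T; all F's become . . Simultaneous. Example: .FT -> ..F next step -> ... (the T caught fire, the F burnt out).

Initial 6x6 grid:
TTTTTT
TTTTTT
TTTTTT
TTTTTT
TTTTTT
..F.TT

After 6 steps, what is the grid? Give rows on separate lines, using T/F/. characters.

Step 1: 1 trees catch fire, 1 burn out
  TTTTTT
  TTTTTT
  TTTTTT
  TTTTTT
  TTFTTT
  ....TT
Step 2: 3 trees catch fire, 1 burn out
  TTTTTT
  TTTTTT
  TTTTTT
  TTFTTT
  TF.FTT
  ....TT
Step 3: 5 trees catch fire, 3 burn out
  TTTTTT
  TTTTTT
  TTFTTT
  TF.FTT
  F...FT
  ....TT
Step 4: 7 trees catch fire, 5 burn out
  TTTTTT
  TTFTTT
  TF.FTT
  F...FT
  .....F
  ....FT
Step 5: 7 trees catch fire, 7 burn out
  TTFTTT
  TF.FTT
  F...FT
  .....F
  ......
  .....F
Step 6: 5 trees catch fire, 7 burn out
  TF.FTT
  F...FT
  .....F
  ......
  ......
  ......

TF.FTT
F...FT
.....F
......
......
......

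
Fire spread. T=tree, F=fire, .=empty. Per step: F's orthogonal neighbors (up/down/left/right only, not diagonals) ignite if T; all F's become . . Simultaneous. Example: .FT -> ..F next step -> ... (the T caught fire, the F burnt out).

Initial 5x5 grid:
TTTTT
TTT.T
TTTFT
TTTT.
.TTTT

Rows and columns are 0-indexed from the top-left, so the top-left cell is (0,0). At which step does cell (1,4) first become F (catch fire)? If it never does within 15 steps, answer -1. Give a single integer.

Step 1: cell (1,4)='T' (+3 fires, +1 burnt)
Step 2: cell (1,4)='F' (+5 fires, +3 burnt)
  -> target ignites at step 2
Step 3: cell (1,4)='.' (+7 fires, +5 burnt)
Step 4: cell (1,4)='.' (+5 fires, +7 burnt)
Step 5: cell (1,4)='.' (+1 fires, +5 burnt)
Step 6: cell (1,4)='.' (+0 fires, +1 burnt)
  fire out at step 6

2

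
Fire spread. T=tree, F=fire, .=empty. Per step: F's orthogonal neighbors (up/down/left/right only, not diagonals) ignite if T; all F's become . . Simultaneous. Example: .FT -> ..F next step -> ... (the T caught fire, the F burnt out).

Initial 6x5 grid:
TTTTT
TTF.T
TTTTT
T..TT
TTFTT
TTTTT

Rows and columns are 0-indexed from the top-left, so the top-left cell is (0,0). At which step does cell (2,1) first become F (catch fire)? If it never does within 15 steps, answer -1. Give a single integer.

Step 1: cell (2,1)='T' (+6 fires, +2 burnt)
Step 2: cell (2,1)='F' (+10 fires, +6 burnt)
  -> target ignites at step 2
Step 3: cell (2,1)='.' (+8 fires, +10 burnt)
Step 4: cell (2,1)='.' (+1 fires, +8 burnt)
Step 5: cell (2,1)='.' (+0 fires, +1 burnt)
  fire out at step 5

2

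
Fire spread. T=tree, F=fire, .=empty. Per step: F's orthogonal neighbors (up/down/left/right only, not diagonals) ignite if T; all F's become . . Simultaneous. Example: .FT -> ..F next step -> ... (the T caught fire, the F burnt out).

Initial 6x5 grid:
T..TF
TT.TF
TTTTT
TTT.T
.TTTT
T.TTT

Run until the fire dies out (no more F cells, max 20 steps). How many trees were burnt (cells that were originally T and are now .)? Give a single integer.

Step 1: +3 fires, +2 burnt (F count now 3)
Step 2: +2 fires, +3 burnt (F count now 2)
Step 3: +2 fires, +2 burnt (F count now 2)
Step 4: +4 fires, +2 burnt (F count now 4)
Step 5: +5 fires, +4 burnt (F count now 5)
Step 6: +4 fires, +5 burnt (F count now 4)
Step 7: +1 fires, +4 burnt (F count now 1)
Step 8: +0 fires, +1 burnt (F count now 0)
Fire out after step 8
Initially T: 22, now '.': 29
Total burnt (originally-T cells now '.'): 21

Answer: 21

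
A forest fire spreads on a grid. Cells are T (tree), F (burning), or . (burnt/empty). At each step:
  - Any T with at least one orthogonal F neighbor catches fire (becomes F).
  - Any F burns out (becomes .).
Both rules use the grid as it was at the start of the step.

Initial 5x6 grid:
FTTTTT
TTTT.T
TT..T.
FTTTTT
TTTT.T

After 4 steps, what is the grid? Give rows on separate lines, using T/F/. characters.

Step 1: 5 trees catch fire, 2 burn out
  .FTTTT
  FTTT.T
  FT..T.
  .FTTTT
  FTTT.T
Step 2: 5 trees catch fire, 5 burn out
  ..FTTT
  .FTT.T
  .F..T.
  ..FTTT
  .FTT.T
Step 3: 4 trees catch fire, 5 burn out
  ...FTT
  ..FT.T
  ....T.
  ...FTT
  ..FT.T
Step 4: 4 trees catch fire, 4 burn out
  ....FT
  ...F.T
  ....T.
  ....FT
  ...F.T

....FT
...F.T
....T.
....FT
...F.T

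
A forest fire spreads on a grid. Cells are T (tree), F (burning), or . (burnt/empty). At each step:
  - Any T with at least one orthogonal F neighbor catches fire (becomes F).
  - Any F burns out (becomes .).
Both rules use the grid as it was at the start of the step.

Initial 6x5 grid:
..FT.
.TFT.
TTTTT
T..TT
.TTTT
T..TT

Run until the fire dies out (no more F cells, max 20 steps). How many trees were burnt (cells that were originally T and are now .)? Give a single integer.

Step 1: +4 fires, +2 burnt (F count now 4)
Step 2: +2 fires, +4 burnt (F count now 2)
Step 3: +3 fires, +2 burnt (F count now 3)
Step 4: +3 fires, +3 burnt (F count now 3)
Step 5: +3 fires, +3 burnt (F count now 3)
Step 6: +2 fires, +3 burnt (F count now 2)
Step 7: +0 fires, +2 burnt (F count now 0)
Fire out after step 7
Initially T: 18, now '.': 29
Total burnt (originally-T cells now '.'): 17

Answer: 17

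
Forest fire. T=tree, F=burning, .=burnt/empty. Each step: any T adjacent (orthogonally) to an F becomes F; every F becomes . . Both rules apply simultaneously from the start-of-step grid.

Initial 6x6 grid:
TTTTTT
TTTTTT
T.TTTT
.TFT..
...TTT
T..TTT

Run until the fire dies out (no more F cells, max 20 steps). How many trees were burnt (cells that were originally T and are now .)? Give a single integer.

Step 1: +3 fires, +1 burnt (F count now 3)
Step 2: +3 fires, +3 burnt (F count now 3)
Step 3: +6 fires, +3 burnt (F count now 6)
Step 4: +7 fires, +6 burnt (F count now 7)
Step 5: +5 fires, +7 burnt (F count now 5)
Step 6: +1 fires, +5 burnt (F count now 1)
Step 7: +0 fires, +1 burnt (F count now 0)
Fire out after step 7
Initially T: 26, now '.': 35
Total burnt (originally-T cells now '.'): 25

Answer: 25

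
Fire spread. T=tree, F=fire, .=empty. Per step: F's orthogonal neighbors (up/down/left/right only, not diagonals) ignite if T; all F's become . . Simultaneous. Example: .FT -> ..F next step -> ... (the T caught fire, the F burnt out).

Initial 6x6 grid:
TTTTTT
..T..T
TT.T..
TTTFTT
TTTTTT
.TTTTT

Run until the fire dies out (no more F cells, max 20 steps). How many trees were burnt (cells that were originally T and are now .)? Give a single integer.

Answer: 19

Derivation:
Step 1: +4 fires, +1 burnt (F count now 4)
Step 2: +5 fires, +4 burnt (F count now 5)
Step 3: +6 fires, +5 burnt (F count now 6)
Step 4: +4 fires, +6 burnt (F count now 4)
Step 5: +0 fires, +4 burnt (F count now 0)
Fire out after step 5
Initially T: 27, now '.': 28
Total burnt (originally-T cells now '.'): 19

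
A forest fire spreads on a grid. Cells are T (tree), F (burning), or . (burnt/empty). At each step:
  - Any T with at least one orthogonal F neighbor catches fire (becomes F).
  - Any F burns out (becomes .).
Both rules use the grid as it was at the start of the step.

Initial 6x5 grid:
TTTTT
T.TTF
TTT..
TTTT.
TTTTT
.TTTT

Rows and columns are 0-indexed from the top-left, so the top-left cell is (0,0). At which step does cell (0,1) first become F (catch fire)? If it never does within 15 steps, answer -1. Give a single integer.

Step 1: cell (0,1)='T' (+2 fires, +1 burnt)
Step 2: cell (0,1)='T' (+2 fires, +2 burnt)
Step 3: cell (0,1)='T' (+2 fires, +2 burnt)
Step 4: cell (0,1)='F' (+3 fires, +2 burnt)
  -> target ignites at step 4
Step 5: cell (0,1)='.' (+5 fires, +3 burnt)
Step 6: cell (0,1)='.' (+5 fires, +5 burnt)
Step 7: cell (0,1)='.' (+4 fires, +5 burnt)
Step 8: cell (0,1)='.' (+1 fires, +4 burnt)
Step 9: cell (0,1)='.' (+0 fires, +1 burnt)
  fire out at step 9

4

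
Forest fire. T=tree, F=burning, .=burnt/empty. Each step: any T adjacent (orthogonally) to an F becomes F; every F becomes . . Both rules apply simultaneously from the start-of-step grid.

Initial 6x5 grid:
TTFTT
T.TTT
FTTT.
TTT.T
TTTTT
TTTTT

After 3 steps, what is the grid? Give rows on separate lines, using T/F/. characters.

Step 1: 6 trees catch fire, 2 burn out
  TF.FT
  F.FTT
  .FTT.
  FTT.T
  TTTTT
  TTTTT
Step 2: 6 trees catch fire, 6 burn out
  F...F
  ...FT
  ..FT.
  .FT.T
  FTTTT
  TTTTT
Step 3: 5 trees catch fire, 6 burn out
  .....
  ....F
  ...F.
  ..F.T
  .FTTT
  FTTTT

.....
....F
...F.
..F.T
.FTTT
FTTTT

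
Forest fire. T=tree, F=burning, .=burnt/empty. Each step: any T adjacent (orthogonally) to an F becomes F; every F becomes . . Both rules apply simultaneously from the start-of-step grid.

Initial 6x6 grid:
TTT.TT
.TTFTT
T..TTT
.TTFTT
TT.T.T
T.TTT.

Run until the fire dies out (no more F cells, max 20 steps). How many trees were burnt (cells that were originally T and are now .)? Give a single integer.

Answer: 24

Derivation:
Step 1: +6 fires, +2 burnt (F count now 6)
Step 2: +8 fires, +6 burnt (F count now 8)
Step 3: +7 fires, +8 burnt (F count now 7)
Step 4: +2 fires, +7 burnt (F count now 2)
Step 5: +1 fires, +2 burnt (F count now 1)
Step 6: +0 fires, +1 burnt (F count now 0)
Fire out after step 6
Initially T: 25, now '.': 35
Total burnt (originally-T cells now '.'): 24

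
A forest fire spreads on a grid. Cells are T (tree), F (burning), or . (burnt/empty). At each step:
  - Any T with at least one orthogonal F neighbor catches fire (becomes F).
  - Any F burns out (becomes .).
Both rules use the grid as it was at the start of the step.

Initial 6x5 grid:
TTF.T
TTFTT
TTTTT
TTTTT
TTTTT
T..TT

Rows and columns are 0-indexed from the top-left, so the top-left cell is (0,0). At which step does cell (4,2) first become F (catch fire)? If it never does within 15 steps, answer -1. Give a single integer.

Step 1: cell (4,2)='T' (+4 fires, +2 burnt)
Step 2: cell (4,2)='T' (+6 fires, +4 burnt)
Step 3: cell (4,2)='F' (+6 fires, +6 burnt)
  -> target ignites at step 3
Step 4: cell (4,2)='.' (+4 fires, +6 burnt)
Step 5: cell (4,2)='.' (+3 fires, +4 burnt)
Step 6: cell (4,2)='.' (+2 fires, +3 burnt)
Step 7: cell (4,2)='.' (+0 fires, +2 burnt)
  fire out at step 7

3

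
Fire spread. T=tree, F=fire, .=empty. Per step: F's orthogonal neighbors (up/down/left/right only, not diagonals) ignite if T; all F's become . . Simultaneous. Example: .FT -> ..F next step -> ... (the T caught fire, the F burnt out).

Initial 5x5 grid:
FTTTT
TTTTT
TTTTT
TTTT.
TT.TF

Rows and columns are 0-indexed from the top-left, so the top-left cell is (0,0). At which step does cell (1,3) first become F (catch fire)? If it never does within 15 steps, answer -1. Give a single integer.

Step 1: cell (1,3)='T' (+3 fires, +2 burnt)
Step 2: cell (1,3)='T' (+4 fires, +3 burnt)
Step 3: cell (1,3)='T' (+6 fires, +4 burnt)
Step 4: cell (1,3)='F' (+6 fires, +6 burnt)
  -> target ignites at step 4
Step 5: cell (1,3)='.' (+2 fires, +6 burnt)
Step 6: cell (1,3)='.' (+0 fires, +2 burnt)
  fire out at step 6

4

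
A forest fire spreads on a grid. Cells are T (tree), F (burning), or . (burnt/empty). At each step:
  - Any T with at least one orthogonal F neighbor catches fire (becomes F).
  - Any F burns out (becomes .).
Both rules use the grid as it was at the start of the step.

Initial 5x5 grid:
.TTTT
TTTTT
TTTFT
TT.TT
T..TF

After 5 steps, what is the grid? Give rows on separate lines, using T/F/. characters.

Step 1: 6 trees catch fire, 2 burn out
  .TTTT
  TTTFT
  TTF.F
  TT.FF
  T..F.
Step 2: 4 trees catch fire, 6 burn out
  .TTFT
  TTF.F
  TF...
  TT...
  T....
Step 3: 5 trees catch fire, 4 burn out
  .TF.F
  TF...
  F....
  TF...
  T....
Step 4: 3 trees catch fire, 5 burn out
  .F...
  F....
  .....
  F....
  T....
Step 5: 1 trees catch fire, 3 burn out
  .....
  .....
  .....
  .....
  F....

.....
.....
.....
.....
F....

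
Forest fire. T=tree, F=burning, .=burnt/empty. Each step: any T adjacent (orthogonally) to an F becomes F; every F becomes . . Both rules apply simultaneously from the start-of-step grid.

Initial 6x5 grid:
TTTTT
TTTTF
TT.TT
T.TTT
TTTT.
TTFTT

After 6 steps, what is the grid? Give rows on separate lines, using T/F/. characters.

Step 1: 6 trees catch fire, 2 burn out
  TTTTF
  TTTF.
  TT.TF
  T.TTT
  TTFT.
  TF.FT
Step 2: 9 trees catch fire, 6 burn out
  TTTF.
  TTF..
  TT.F.
  T.FTF
  TF.F.
  F...F
Step 3: 4 trees catch fire, 9 burn out
  TTF..
  TF...
  TT...
  T..F.
  F....
  .....
Step 4: 4 trees catch fire, 4 burn out
  TF...
  F....
  TF...
  F....
  .....
  .....
Step 5: 2 trees catch fire, 4 burn out
  F....
  .....
  F....
  .....
  .....
  .....
Step 6: 0 trees catch fire, 2 burn out
  .....
  .....
  .....
  .....
  .....
  .....

.....
.....
.....
.....
.....
.....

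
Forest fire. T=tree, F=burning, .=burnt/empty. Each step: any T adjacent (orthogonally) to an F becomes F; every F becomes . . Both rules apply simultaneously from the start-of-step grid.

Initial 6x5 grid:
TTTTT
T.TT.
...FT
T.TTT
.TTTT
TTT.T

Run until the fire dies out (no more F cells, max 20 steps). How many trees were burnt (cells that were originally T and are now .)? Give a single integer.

Answer: 20

Derivation:
Step 1: +3 fires, +1 burnt (F count now 3)
Step 2: +5 fires, +3 burnt (F count now 5)
Step 3: +4 fires, +5 burnt (F count now 4)
Step 4: +4 fires, +4 burnt (F count now 4)
Step 5: +2 fires, +4 burnt (F count now 2)
Step 6: +2 fires, +2 burnt (F count now 2)
Step 7: +0 fires, +2 burnt (F count now 0)
Fire out after step 7
Initially T: 21, now '.': 29
Total burnt (originally-T cells now '.'): 20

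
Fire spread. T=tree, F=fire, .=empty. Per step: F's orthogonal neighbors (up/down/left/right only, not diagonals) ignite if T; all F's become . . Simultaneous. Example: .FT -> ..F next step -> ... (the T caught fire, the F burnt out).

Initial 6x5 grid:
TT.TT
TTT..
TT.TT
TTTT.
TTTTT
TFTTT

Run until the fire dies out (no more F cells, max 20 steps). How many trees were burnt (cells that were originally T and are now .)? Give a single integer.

Step 1: +3 fires, +1 burnt (F count now 3)
Step 2: +4 fires, +3 burnt (F count now 4)
Step 3: +5 fires, +4 burnt (F count now 5)
Step 4: +4 fires, +5 burnt (F count now 4)
Step 5: +4 fires, +4 burnt (F count now 4)
Step 6: +2 fires, +4 burnt (F count now 2)
Step 7: +0 fires, +2 burnt (F count now 0)
Fire out after step 7
Initially T: 24, now '.': 28
Total burnt (originally-T cells now '.'): 22

Answer: 22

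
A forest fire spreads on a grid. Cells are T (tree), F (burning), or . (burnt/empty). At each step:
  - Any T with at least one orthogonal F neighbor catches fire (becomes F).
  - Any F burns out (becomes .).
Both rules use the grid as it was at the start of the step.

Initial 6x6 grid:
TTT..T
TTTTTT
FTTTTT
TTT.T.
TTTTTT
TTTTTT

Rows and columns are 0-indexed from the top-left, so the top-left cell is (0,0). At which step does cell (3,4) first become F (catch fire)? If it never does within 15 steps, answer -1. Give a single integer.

Step 1: cell (3,4)='T' (+3 fires, +1 burnt)
Step 2: cell (3,4)='T' (+5 fires, +3 burnt)
Step 3: cell (3,4)='T' (+6 fires, +5 burnt)
Step 4: cell (3,4)='T' (+5 fires, +6 burnt)
Step 5: cell (3,4)='F' (+5 fires, +5 burnt)
  -> target ignites at step 5
Step 6: cell (3,4)='.' (+3 fires, +5 burnt)
Step 7: cell (3,4)='.' (+3 fires, +3 burnt)
Step 8: cell (3,4)='.' (+1 fires, +3 burnt)
Step 9: cell (3,4)='.' (+0 fires, +1 burnt)
  fire out at step 9

5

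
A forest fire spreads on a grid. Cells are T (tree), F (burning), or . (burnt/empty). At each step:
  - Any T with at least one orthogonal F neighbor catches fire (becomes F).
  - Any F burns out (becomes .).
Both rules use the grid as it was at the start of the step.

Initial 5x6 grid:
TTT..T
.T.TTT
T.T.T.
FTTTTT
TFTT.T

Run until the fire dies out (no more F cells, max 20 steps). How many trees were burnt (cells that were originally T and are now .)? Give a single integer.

Step 1: +4 fires, +2 burnt (F count now 4)
Step 2: +2 fires, +4 burnt (F count now 2)
Step 3: +2 fires, +2 burnt (F count now 2)
Step 4: +1 fires, +2 burnt (F count now 1)
Step 5: +2 fires, +1 burnt (F count now 2)
Step 6: +2 fires, +2 burnt (F count now 2)
Step 7: +2 fires, +2 burnt (F count now 2)
Step 8: +1 fires, +2 burnt (F count now 1)
Step 9: +0 fires, +1 burnt (F count now 0)
Fire out after step 9
Initially T: 20, now '.': 26
Total burnt (originally-T cells now '.'): 16

Answer: 16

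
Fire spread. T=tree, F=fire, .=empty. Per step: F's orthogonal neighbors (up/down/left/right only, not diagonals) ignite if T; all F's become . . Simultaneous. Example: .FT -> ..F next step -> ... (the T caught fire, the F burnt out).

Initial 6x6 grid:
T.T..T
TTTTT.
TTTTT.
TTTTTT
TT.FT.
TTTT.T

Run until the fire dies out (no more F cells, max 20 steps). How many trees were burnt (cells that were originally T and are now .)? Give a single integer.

Step 1: +3 fires, +1 burnt (F count now 3)
Step 2: +4 fires, +3 burnt (F count now 4)
Step 3: +6 fires, +4 burnt (F count now 6)
Step 4: +6 fires, +6 burnt (F count now 6)
Step 5: +4 fires, +6 burnt (F count now 4)
Step 6: +1 fires, +4 burnt (F count now 1)
Step 7: +1 fires, +1 burnt (F count now 1)
Step 8: +0 fires, +1 burnt (F count now 0)
Fire out after step 8
Initially T: 27, now '.': 34
Total burnt (originally-T cells now '.'): 25

Answer: 25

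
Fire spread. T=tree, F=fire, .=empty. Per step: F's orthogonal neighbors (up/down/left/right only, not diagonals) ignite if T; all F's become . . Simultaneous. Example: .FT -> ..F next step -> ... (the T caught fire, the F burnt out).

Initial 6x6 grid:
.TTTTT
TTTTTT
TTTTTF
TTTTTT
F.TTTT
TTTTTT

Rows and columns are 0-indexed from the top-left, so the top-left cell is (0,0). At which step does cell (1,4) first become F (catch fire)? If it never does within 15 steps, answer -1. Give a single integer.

Step 1: cell (1,4)='T' (+5 fires, +2 burnt)
Step 2: cell (1,4)='F' (+8 fires, +5 burnt)
  -> target ignites at step 2
Step 3: cell (1,4)='.' (+10 fires, +8 burnt)
Step 4: cell (1,4)='.' (+7 fires, +10 burnt)
Step 5: cell (1,4)='.' (+2 fires, +7 burnt)
Step 6: cell (1,4)='.' (+0 fires, +2 burnt)
  fire out at step 6

2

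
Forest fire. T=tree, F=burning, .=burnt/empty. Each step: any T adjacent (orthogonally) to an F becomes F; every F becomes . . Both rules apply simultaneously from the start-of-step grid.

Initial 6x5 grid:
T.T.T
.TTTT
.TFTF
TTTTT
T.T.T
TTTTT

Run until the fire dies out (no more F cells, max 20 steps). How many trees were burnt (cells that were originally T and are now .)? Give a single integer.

Step 1: +6 fires, +2 burnt (F count now 6)
Step 2: +8 fires, +6 burnt (F count now 8)
Step 3: +3 fires, +8 burnt (F count now 3)
Step 4: +3 fires, +3 burnt (F count now 3)
Step 5: +1 fires, +3 burnt (F count now 1)
Step 6: +0 fires, +1 burnt (F count now 0)
Fire out after step 6
Initially T: 22, now '.': 29
Total burnt (originally-T cells now '.'): 21

Answer: 21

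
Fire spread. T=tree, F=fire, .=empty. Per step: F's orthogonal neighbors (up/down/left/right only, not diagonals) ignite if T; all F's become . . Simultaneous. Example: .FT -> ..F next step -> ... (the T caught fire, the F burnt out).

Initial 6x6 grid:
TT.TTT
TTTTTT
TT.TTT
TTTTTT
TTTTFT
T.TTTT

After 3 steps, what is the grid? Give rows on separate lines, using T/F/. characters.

Step 1: 4 trees catch fire, 1 burn out
  TT.TTT
  TTTTTT
  TT.TTT
  TTTTFT
  TTTF.F
  T.TTFT
Step 2: 6 trees catch fire, 4 burn out
  TT.TTT
  TTTTTT
  TT.TFT
  TTTF.F
  TTF...
  T.TF.F
Step 3: 6 trees catch fire, 6 burn out
  TT.TTT
  TTTTFT
  TT.F.F
  TTF...
  TF....
  T.F...

TT.TTT
TTTTFT
TT.F.F
TTF...
TF....
T.F...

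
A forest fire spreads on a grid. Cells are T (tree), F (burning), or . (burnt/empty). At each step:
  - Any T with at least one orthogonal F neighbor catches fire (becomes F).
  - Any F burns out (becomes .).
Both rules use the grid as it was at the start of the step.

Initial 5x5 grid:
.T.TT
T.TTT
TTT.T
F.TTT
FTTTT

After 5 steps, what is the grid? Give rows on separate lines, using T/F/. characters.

Step 1: 2 trees catch fire, 2 burn out
  .T.TT
  T.TTT
  FTT.T
  ..TTT
  .FTTT
Step 2: 3 trees catch fire, 2 burn out
  .T.TT
  F.TTT
  .FT.T
  ..TTT
  ..FTT
Step 3: 3 trees catch fire, 3 burn out
  .T.TT
  ..TTT
  ..F.T
  ..FTT
  ...FT
Step 4: 3 trees catch fire, 3 burn out
  .T.TT
  ..FTT
  ....T
  ...FT
  ....F
Step 5: 2 trees catch fire, 3 burn out
  .T.TT
  ...FT
  ....T
  ....F
  .....

.T.TT
...FT
....T
....F
.....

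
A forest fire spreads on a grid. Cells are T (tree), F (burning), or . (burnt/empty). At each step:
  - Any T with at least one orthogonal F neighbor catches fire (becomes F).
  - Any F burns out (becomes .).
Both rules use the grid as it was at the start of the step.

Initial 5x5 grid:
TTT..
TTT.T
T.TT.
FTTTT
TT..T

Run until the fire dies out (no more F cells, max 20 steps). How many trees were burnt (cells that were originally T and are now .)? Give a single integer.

Answer: 16

Derivation:
Step 1: +3 fires, +1 burnt (F count now 3)
Step 2: +3 fires, +3 burnt (F count now 3)
Step 3: +4 fires, +3 burnt (F count now 4)
Step 4: +4 fires, +4 burnt (F count now 4)
Step 5: +2 fires, +4 burnt (F count now 2)
Step 6: +0 fires, +2 burnt (F count now 0)
Fire out after step 6
Initially T: 17, now '.': 24
Total burnt (originally-T cells now '.'): 16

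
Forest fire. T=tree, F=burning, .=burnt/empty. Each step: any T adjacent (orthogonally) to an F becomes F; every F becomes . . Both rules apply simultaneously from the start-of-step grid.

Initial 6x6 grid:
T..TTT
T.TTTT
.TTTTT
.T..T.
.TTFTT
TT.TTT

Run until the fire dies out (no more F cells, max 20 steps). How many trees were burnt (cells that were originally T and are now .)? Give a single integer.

Step 1: +3 fires, +1 burnt (F count now 3)
Step 2: +4 fires, +3 burnt (F count now 4)
Step 3: +4 fires, +4 burnt (F count now 4)
Step 4: +5 fires, +4 burnt (F count now 5)
Step 5: +4 fires, +5 burnt (F count now 4)
Step 6: +3 fires, +4 burnt (F count now 3)
Step 7: +0 fires, +3 burnt (F count now 0)
Fire out after step 7
Initially T: 25, now '.': 34
Total burnt (originally-T cells now '.'): 23

Answer: 23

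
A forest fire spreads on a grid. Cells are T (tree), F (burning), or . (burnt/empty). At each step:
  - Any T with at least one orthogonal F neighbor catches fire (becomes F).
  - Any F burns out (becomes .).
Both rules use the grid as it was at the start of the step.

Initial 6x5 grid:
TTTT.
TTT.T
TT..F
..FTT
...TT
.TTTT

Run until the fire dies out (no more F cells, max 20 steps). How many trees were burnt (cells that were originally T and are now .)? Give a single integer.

Step 1: +3 fires, +2 burnt (F count now 3)
Step 2: +2 fires, +3 burnt (F count now 2)
Step 3: +2 fires, +2 burnt (F count now 2)
Step 4: +1 fires, +2 burnt (F count now 1)
Step 5: +1 fires, +1 burnt (F count now 1)
Step 6: +0 fires, +1 burnt (F count now 0)
Fire out after step 6
Initially T: 18, now '.': 21
Total burnt (originally-T cells now '.'): 9

Answer: 9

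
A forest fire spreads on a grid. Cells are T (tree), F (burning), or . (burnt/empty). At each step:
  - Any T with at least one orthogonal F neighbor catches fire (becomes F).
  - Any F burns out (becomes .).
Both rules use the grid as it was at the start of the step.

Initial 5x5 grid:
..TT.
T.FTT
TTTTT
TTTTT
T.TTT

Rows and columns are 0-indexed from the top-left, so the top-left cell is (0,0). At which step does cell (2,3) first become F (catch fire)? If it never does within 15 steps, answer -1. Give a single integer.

Step 1: cell (2,3)='T' (+3 fires, +1 burnt)
Step 2: cell (2,3)='F' (+5 fires, +3 burnt)
  -> target ignites at step 2
Step 3: cell (2,3)='.' (+5 fires, +5 burnt)
Step 4: cell (2,3)='.' (+4 fires, +5 burnt)
Step 5: cell (2,3)='.' (+2 fires, +4 burnt)
Step 6: cell (2,3)='.' (+0 fires, +2 burnt)
  fire out at step 6

2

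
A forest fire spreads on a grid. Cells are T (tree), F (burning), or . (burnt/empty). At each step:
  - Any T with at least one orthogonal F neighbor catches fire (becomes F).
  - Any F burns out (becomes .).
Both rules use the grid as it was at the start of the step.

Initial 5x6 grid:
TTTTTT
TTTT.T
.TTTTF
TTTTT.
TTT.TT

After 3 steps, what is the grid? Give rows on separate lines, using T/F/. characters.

Step 1: 2 trees catch fire, 1 burn out
  TTTTTT
  TTTT.F
  .TTTF.
  TTTTT.
  TTT.TT
Step 2: 3 trees catch fire, 2 burn out
  TTTTTF
  TTTT..
  .TTF..
  TTTTF.
  TTT.TT
Step 3: 5 trees catch fire, 3 burn out
  TTTTF.
  TTTF..
  .TF...
  TTTF..
  TTT.FT

TTTTF.
TTTF..
.TF...
TTTF..
TTT.FT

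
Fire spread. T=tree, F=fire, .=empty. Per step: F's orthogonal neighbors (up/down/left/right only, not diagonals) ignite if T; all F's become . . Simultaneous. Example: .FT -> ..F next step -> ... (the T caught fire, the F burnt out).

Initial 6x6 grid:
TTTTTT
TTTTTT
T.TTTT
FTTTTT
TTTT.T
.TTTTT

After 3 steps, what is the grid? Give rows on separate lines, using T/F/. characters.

Step 1: 3 trees catch fire, 1 burn out
  TTTTTT
  TTTTTT
  F.TTTT
  .FTTTT
  FTTT.T
  .TTTTT
Step 2: 3 trees catch fire, 3 burn out
  TTTTTT
  FTTTTT
  ..TTTT
  ..FTTT
  .FTT.T
  .TTTTT
Step 3: 6 trees catch fire, 3 burn out
  FTTTTT
  .FTTTT
  ..FTTT
  ...FTT
  ..FT.T
  .FTTTT

FTTTTT
.FTTTT
..FTTT
...FTT
..FT.T
.FTTTT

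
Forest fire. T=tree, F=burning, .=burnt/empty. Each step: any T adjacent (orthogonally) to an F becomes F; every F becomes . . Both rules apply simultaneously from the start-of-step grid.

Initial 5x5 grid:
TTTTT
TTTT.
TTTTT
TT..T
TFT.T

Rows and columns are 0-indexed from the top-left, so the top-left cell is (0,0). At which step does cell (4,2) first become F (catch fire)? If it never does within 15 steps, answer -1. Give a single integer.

Step 1: cell (4,2)='F' (+3 fires, +1 burnt)
  -> target ignites at step 1
Step 2: cell (4,2)='.' (+2 fires, +3 burnt)
Step 3: cell (4,2)='.' (+3 fires, +2 burnt)
Step 4: cell (4,2)='.' (+4 fires, +3 burnt)
Step 5: cell (4,2)='.' (+4 fires, +4 burnt)
Step 6: cell (4,2)='.' (+2 fires, +4 burnt)
Step 7: cell (4,2)='.' (+2 fires, +2 burnt)
Step 8: cell (4,2)='.' (+0 fires, +2 burnt)
  fire out at step 8

1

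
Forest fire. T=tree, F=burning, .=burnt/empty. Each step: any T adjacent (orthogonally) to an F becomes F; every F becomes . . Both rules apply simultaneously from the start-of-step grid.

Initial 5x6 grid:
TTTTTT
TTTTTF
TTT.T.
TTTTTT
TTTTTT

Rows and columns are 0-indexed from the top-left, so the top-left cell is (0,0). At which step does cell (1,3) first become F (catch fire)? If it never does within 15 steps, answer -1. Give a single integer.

Step 1: cell (1,3)='T' (+2 fires, +1 burnt)
Step 2: cell (1,3)='F' (+3 fires, +2 burnt)
  -> target ignites at step 2
Step 3: cell (1,3)='.' (+3 fires, +3 burnt)
Step 4: cell (1,3)='.' (+6 fires, +3 burnt)
Step 5: cell (1,3)='.' (+6 fires, +6 burnt)
Step 6: cell (1,3)='.' (+4 fires, +6 burnt)
Step 7: cell (1,3)='.' (+2 fires, +4 burnt)
Step 8: cell (1,3)='.' (+1 fires, +2 burnt)
Step 9: cell (1,3)='.' (+0 fires, +1 burnt)
  fire out at step 9

2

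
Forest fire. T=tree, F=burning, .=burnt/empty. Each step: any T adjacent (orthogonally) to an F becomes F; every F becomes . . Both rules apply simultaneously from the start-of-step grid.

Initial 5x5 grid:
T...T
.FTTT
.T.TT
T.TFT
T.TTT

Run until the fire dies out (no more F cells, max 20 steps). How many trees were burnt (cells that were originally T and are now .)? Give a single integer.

Step 1: +6 fires, +2 burnt (F count now 6)
Step 2: +4 fires, +6 burnt (F count now 4)
Step 3: +1 fires, +4 burnt (F count now 1)
Step 4: +1 fires, +1 burnt (F count now 1)
Step 5: +0 fires, +1 burnt (F count now 0)
Fire out after step 5
Initially T: 15, now '.': 22
Total burnt (originally-T cells now '.'): 12

Answer: 12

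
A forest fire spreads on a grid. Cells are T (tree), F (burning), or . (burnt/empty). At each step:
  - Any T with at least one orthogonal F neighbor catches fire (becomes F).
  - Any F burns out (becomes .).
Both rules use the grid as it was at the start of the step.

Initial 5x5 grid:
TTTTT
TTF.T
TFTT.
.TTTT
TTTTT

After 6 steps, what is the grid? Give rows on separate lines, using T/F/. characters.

Step 1: 5 trees catch fire, 2 burn out
  TTFTT
  TF..T
  F.FT.
  .FTTT
  TTTTT
Step 2: 6 trees catch fire, 5 burn out
  TF.FT
  F...T
  ...F.
  ..FTT
  TFTTT
Step 3: 5 trees catch fire, 6 burn out
  F...F
  ....T
  .....
  ...FT
  F.FTT
Step 4: 3 trees catch fire, 5 burn out
  .....
  ....F
  .....
  ....F
  ...FT
Step 5: 1 trees catch fire, 3 burn out
  .....
  .....
  .....
  .....
  ....F
Step 6: 0 trees catch fire, 1 burn out
  .....
  .....
  .....
  .....
  .....

.....
.....
.....
.....
.....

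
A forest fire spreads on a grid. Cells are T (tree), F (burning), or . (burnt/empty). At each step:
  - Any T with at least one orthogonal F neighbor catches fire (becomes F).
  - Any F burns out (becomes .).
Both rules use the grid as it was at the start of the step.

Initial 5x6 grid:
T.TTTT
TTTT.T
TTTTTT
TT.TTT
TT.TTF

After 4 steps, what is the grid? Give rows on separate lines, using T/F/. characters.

Step 1: 2 trees catch fire, 1 burn out
  T.TTTT
  TTTT.T
  TTTTTT
  TT.TTF
  TT.TF.
Step 2: 3 trees catch fire, 2 burn out
  T.TTTT
  TTTT.T
  TTTTTF
  TT.TF.
  TT.F..
Step 3: 3 trees catch fire, 3 burn out
  T.TTTT
  TTTT.F
  TTTTF.
  TT.F..
  TT....
Step 4: 2 trees catch fire, 3 burn out
  T.TTTF
  TTTT..
  TTTF..
  TT....
  TT....

T.TTTF
TTTT..
TTTF..
TT....
TT....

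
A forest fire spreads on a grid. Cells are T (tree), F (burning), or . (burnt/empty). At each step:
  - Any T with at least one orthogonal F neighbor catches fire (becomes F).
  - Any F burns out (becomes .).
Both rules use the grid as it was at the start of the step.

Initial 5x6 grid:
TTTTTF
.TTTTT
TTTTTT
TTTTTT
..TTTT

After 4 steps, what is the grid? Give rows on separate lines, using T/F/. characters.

Step 1: 2 trees catch fire, 1 burn out
  TTTTF.
  .TTTTF
  TTTTTT
  TTTTTT
  ..TTTT
Step 2: 3 trees catch fire, 2 burn out
  TTTF..
  .TTTF.
  TTTTTF
  TTTTTT
  ..TTTT
Step 3: 4 trees catch fire, 3 burn out
  TTF...
  .TTF..
  TTTTF.
  TTTTTF
  ..TTTT
Step 4: 5 trees catch fire, 4 burn out
  TF....
  .TF...
  TTTF..
  TTTTF.
  ..TTTF

TF....
.TF...
TTTF..
TTTTF.
..TTTF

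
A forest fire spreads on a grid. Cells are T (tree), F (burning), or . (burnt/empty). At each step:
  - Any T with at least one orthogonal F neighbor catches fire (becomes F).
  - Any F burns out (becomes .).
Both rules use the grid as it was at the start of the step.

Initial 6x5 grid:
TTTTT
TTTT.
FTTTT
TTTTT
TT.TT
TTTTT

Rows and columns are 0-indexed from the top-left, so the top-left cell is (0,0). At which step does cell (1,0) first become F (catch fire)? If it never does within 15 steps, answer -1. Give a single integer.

Step 1: cell (1,0)='F' (+3 fires, +1 burnt)
  -> target ignites at step 1
Step 2: cell (1,0)='.' (+5 fires, +3 burnt)
Step 3: cell (1,0)='.' (+6 fires, +5 burnt)
Step 4: cell (1,0)='.' (+5 fires, +6 burnt)
Step 5: cell (1,0)='.' (+4 fires, +5 burnt)
Step 6: cell (1,0)='.' (+3 fires, +4 burnt)
Step 7: cell (1,0)='.' (+1 fires, +3 burnt)
Step 8: cell (1,0)='.' (+0 fires, +1 burnt)
  fire out at step 8

1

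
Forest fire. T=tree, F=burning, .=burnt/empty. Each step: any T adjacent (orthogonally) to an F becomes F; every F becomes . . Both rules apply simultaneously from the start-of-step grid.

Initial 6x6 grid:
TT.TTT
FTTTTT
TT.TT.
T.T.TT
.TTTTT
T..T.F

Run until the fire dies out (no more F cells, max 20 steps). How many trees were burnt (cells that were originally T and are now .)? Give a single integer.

Step 1: +4 fires, +2 burnt (F count now 4)
Step 2: +6 fires, +4 burnt (F count now 6)
Step 3: +3 fires, +6 burnt (F count now 3)
Step 4: +6 fires, +3 burnt (F count now 6)
Step 5: +4 fires, +6 burnt (F count now 4)
Step 6: +1 fires, +4 burnt (F count now 1)
Step 7: +0 fires, +1 burnt (F count now 0)
Fire out after step 7
Initially T: 25, now '.': 35
Total burnt (originally-T cells now '.'): 24

Answer: 24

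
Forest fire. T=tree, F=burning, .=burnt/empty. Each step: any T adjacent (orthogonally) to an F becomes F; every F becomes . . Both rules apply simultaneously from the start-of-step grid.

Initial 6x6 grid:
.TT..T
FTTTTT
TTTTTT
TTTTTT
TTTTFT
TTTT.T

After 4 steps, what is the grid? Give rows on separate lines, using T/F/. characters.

Step 1: 5 trees catch fire, 2 burn out
  .TT..T
  .FTTTT
  FTTTTT
  TTTTFT
  TTTF.F
  TTTT.T
Step 2: 10 trees catch fire, 5 burn out
  .FT..T
  ..FTTT
  .FTTFT
  FTTF.F
  TTF...
  TTTF.F
Step 3: 11 trees catch fire, 10 burn out
  ..F..T
  ...FFT
  ..FF.F
  .FF...
  FF....
  TTF...
Step 4: 3 trees catch fire, 11 burn out
  .....T
  .....F
  ......
  ......
  ......
  FF....

.....T
.....F
......
......
......
FF....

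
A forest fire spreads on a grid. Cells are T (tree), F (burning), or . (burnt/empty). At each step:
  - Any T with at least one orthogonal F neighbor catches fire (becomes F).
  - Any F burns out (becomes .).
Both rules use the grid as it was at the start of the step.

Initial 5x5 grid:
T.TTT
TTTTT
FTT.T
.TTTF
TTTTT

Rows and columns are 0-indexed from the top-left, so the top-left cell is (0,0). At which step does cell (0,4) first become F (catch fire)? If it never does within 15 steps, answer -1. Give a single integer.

Step 1: cell (0,4)='T' (+5 fires, +2 burnt)
Step 2: cell (0,4)='T' (+7 fires, +5 burnt)
Step 3: cell (0,4)='F' (+5 fires, +7 burnt)
  -> target ignites at step 3
Step 4: cell (0,4)='.' (+3 fires, +5 burnt)
Step 5: cell (0,4)='.' (+0 fires, +3 burnt)
  fire out at step 5

3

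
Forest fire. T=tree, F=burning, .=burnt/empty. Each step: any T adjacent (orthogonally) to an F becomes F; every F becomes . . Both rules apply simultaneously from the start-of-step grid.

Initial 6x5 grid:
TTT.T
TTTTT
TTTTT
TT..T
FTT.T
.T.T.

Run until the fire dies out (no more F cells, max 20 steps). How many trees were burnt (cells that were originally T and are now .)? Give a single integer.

Answer: 21

Derivation:
Step 1: +2 fires, +1 burnt (F count now 2)
Step 2: +4 fires, +2 burnt (F count now 4)
Step 3: +2 fires, +4 burnt (F count now 2)
Step 4: +3 fires, +2 burnt (F count now 3)
Step 5: +3 fires, +3 burnt (F count now 3)
Step 6: +3 fires, +3 burnt (F count now 3)
Step 7: +2 fires, +3 burnt (F count now 2)
Step 8: +2 fires, +2 burnt (F count now 2)
Step 9: +0 fires, +2 burnt (F count now 0)
Fire out after step 9
Initially T: 22, now '.': 29
Total burnt (originally-T cells now '.'): 21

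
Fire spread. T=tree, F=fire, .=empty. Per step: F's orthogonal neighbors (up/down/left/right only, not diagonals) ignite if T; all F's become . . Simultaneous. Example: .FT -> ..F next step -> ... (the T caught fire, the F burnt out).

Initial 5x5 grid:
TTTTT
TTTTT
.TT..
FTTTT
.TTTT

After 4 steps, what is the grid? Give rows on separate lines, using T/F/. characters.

Step 1: 1 trees catch fire, 1 burn out
  TTTTT
  TTTTT
  .TT..
  .FTTT
  .TTTT
Step 2: 3 trees catch fire, 1 burn out
  TTTTT
  TTTTT
  .FT..
  ..FTT
  .FTTT
Step 3: 4 trees catch fire, 3 burn out
  TTTTT
  TFTTT
  ..F..
  ...FT
  ..FTT
Step 4: 5 trees catch fire, 4 burn out
  TFTTT
  F.FTT
  .....
  ....F
  ...FT

TFTTT
F.FTT
.....
....F
...FT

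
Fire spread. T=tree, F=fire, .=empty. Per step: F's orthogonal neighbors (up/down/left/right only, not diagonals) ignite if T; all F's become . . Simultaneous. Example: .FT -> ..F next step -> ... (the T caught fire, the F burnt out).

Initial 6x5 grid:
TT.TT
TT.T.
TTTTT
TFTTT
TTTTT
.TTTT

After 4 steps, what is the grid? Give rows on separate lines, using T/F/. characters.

Step 1: 4 trees catch fire, 1 burn out
  TT.TT
  TT.T.
  TFTTT
  F.FTT
  TFTTT
  .TTTT
Step 2: 7 trees catch fire, 4 burn out
  TT.TT
  TF.T.
  F.FTT
  ...FT
  F.FTT
  .FTTT
Step 3: 6 trees catch fire, 7 burn out
  TF.TT
  F..T.
  ...FT
  ....F
  ...FT
  ..FTT
Step 4: 5 trees catch fire, 6 burn out
  F..TT
  ...F.
  ....F
  .....
  ....F
  ...FT

F..TT
...F.
....F
.....
....F
...FT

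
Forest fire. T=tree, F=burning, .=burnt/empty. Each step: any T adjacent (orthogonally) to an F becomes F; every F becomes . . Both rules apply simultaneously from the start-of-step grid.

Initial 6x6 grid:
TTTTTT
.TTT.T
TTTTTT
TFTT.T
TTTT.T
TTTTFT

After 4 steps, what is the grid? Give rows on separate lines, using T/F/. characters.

Step 1: 6 trees catch fire, 2 burn out
  TTTTTT
  .TTT.T
  TFTTTT
  F.FT.T
  TFTT.T
  TTTF.F
Step 2: 10 trees catch fire, 6 burn out
  TTTTTT
  .FTT.T
  F.FTTT
  ...F.T
  F.FF.F
  TFF...
Step 3: 5 trees catch fire, 10 burn out
  TFTTTT
  ..FT.T
  ...FTT
  .....F
  ......
  F.....
Step 4: 5 trees catch fire, 5 burn out
  F.FTTT
  ...F.T
  ....FF
  ......
  ......
  ......

F.FTTT
...F.T
....FF
......
......
......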